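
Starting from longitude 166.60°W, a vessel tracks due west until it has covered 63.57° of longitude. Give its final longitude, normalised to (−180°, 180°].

Start at -166.60°; shift −63.57° → -230.17°.
-230.17° lies outside (−180°, 180°]; add 360° → +129.83°.

129.83°E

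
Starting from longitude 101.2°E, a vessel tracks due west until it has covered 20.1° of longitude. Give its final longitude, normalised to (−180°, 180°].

81.1°E

Start at +101.2°; shift −20.1° → +81.1°.
+81.1° already lies in (−180°, 180°].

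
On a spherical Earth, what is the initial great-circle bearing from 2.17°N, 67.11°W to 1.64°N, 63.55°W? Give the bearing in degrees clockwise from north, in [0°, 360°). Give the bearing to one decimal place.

Δλ = -63.55 − -67.11 = 3.56°.
θ = atan2( sin Δλ · cos φ₂ , cos φ₁ · sin φ₂ − sin φ₁ · cos φ₂ · cos Δλ )
  = atan2(0.06207, -0.00918) = 98.411° → normalised to [0°, 360°): 98.411°.

98.4°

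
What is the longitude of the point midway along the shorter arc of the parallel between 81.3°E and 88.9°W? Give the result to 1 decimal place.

3.8°W

Signed shortest Δλ from +81.3° to -88.9° is -170.2°.
Midpoint longitude = +81.3° + (-170.2°)/2 = +81.3° − 85.1° = -3.8°.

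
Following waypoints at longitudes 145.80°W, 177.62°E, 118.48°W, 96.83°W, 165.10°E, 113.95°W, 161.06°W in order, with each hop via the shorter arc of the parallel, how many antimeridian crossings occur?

Leg 1: -145.80° → +177.62°, shortest Δλ = -36.58° (west) — crosses 180°.
Leg 2: +177.62° → -118.48°, shortest Δλ = 63.9° (east) — crosses 180°.
Leg 3: -118.48° → -96.83°, shortest Δλ = 21.65° (east) — does not cross 180°.
Leg 4: -96.83° → +165.10°, shortest Δλ = -98.07° (west) — crosses 180°.
Leg 5: +165.10° → -113.95°, shortest Δλ = 80.95° (east) — crosses 180°.
Leg 6: -113.95° → -161.06°, shortest Δλ = -47.11° (west) — does not cross 180°.
Total crossings: 4.

4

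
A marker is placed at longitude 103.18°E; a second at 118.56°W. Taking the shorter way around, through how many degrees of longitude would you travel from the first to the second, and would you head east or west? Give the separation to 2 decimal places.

138.26° east

Raw difference: -118.56 − 103.18 = -221.74°.
Normalise into (−180°, 180°]: -221.74° + 360° = 138.26°.
Positive ⇒ the second point lies to the east; separation 138.26°.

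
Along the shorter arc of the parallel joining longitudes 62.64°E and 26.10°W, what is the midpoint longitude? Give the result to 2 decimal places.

Signed shortest Δλ from +62.64° to -26.10° is -88.74°.
Midpoint longitude = +62.64° + (-88.74°)/2 = +62.64° − 44.37° = +18.27°.

18.27°E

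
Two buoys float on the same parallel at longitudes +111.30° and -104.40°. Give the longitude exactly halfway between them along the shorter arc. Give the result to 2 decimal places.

-176.55°

Signed shortest Δλ from +111.30° to -104.40° is +144.30°.
Midpoint longitude = +111.30° + (+144.30°)/2 = +111.30° + 72.15° = +183.45°.
Normalise into (−180°, 180°]: -176.55°.
(The naïve average (+111.30 + -104.40)/2 = 3.45° is on the wrong side of the globe.)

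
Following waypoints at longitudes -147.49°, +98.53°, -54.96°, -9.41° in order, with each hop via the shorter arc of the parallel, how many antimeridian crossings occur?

1

Leg 1: -147.49° → +98.53°, shortest Δλ = -113.98° (west) — crosses 180°.
Leg 2: +98.53° → -54.96°, shortest Δλ = -153.49° (west) — does not cross 180°.
Leg 3: -54.96° → -9.41°, shortest Δλ = 45.55° (east) — does not cross 180°.
Total crossings: 1.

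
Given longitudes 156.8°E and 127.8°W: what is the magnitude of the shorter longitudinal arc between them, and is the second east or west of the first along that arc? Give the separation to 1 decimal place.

75.4° east

Raw difference: -127.8 − 156.8 = -284.6°.
Normalise into (−180°, 180°]: -284.6° + 360° = 75.4°.
Positive ⇒ the second point lies to the east; separation 75.4°.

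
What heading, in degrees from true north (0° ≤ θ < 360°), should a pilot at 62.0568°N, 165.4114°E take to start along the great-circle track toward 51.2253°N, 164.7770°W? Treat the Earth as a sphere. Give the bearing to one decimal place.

Δλ = -164.7770 − 165.4114 = -330.1884°; wrapped into (−180°, 180°]: 29.8116°.
θ = atan2( sin Δλ · cos φ₂ , cos φ₁ · sin φ₂ − sin φ₁ · cos φ₂ · cos Δλ )
  = atan2(0.31134, -0.11471) = 110.225° → normalised to [0°, 360°): 110.225°.

110.2°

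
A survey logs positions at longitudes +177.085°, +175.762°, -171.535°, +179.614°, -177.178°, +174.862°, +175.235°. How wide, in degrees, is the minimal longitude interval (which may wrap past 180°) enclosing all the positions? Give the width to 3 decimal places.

Sort the longitudes: -177.178°, -171.535°, +174.862°, +175.235°, +175.762°, +177.085°, +179.614°.
Eastward gaps between consecutive values (wrapping around): 5.643°, 346.397°, 0.373°, 0.527°, 1.323°, 2.529°, 3.208°.
Largest gap = 346.397° ⇒ minimal covering band is its complement: 360° − 346.397° = 13.603°.
Band runs from +174.862° eastward to -171.535°, crossing the antimeridian.

13.603°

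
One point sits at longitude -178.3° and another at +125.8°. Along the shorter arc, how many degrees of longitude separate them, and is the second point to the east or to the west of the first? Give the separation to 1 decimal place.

Raw difference: 125.8 − -178.3 = 304.1°.
Normalise into (−180°, 180°]: 304.1° − 360° = -55.9°.
Negative ⇒ the second point lies to the west; separation 55.9°.

55.9° west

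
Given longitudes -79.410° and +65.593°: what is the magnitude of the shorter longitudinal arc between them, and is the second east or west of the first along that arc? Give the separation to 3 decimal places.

Raw difference: 65.593 − -79.410 = 145.003°.
Normalise into (−180°, 180°]: 145.003° stays 145.003°.
Positive ⇒ the second point lies to the east; separation 145.003°.

145.003° east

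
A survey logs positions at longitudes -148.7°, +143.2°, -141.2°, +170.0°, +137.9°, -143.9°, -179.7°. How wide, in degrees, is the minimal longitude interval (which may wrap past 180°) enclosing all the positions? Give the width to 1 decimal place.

Sort the longitudes: -179.7°, -148.7°, -143.9°, -141.2°, +137.9°, +143.2°, +170.0°.
Eastward gaps between consecutive values (wrapping around): 31.0°, 4.8°, 2.7°, 279.1°, 5.3°, 26.8°, 10.3°.
Largest gap = 279.1° ⇒ minimal covering band is its complement: 360° − 279.1° = 80.9°.
Band runs from +137.9° eastward to -141.2°, crossing the antimeridian.

80.9°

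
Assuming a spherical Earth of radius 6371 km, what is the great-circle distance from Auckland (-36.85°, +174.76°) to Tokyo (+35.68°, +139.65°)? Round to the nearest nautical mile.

4774 nmi

Δλ = 139.65 − 174.76 = -35.11°.
Δφ = 35.68 − -36.85 = 72.53°.
a = sin²(Δφ/2) + cos φ₁ · cos φ₂ · sin²(Δλ/2) = 0.409031.
c = 2·atan2(√a, √(1−a)) = 1.38784 rad → d = 6371·c ≈ 8841.92 km ≈ 4774.25 nmi.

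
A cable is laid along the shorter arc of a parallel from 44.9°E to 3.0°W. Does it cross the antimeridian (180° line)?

No

Signed shortest Δλ = ((-3.0 − 44.9 + 180) mod 360) − 180 = -47.9°.
Going west by 47.9° from +44.9° reaches -3.0° without touching 180°.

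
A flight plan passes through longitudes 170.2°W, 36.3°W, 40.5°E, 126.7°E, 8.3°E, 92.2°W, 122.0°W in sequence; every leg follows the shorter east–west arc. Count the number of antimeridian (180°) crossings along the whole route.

0

Leg 1: -170.2° → -36.3°, shortest Δλ = 133.9° (east) — does not cross 180°.
Leg 2: -36.3° → +40.5°, shortest Δλ = 76.8° (east) — does not cross 180°.
Leg 3: +40.5° → +126.7°, shortest Δλ = 86.2° (east) — does not cross 180°.
Leg 4: +126.7° → +8.3°, shortest Δλ = -118.4° (west) — does not cross 180°.
Leg 5: +8.3° → -92.2°, shortest Δλ = -100.5° (west) — does not cross 180°.
Leg 6: -92.2° → -122.0°, shortest Δλ = -29.8° (west) — does not cross 180°.
Total crossings: 0.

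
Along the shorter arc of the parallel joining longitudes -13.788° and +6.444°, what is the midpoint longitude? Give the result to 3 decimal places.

Signed shortest Δλ from -13.788° to +6.444° is +20.232°.
Midpoint longitude = -13.788° + (+20.232°)/2 = -13.788° + 10.116° = -3.672°.

-3.672°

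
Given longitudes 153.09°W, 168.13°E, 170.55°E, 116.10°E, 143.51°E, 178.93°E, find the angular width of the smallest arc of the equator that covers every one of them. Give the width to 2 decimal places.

90.81°

Sort the longitudes: -153.09°, +116.10°, +143.51°, +168.13°, +170.55°, +178.93°.
Eastward gaps between consecutive values (wrapping around): 269.19°, 27.41°, 24.62°, 2.42°, 8.38°, 27.98°.
Largest gap = 269.19° ⇒ minimal covering band is its complement: 360° − 269.19° = 90.81°.
Band runs from +116.10° eastward to -153.09°, crossing the antimeridian.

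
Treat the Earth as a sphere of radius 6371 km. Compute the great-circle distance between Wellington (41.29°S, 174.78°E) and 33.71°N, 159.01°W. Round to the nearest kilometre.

Δλ = -159.01 − 174.78 = -333.79°; wrapped into (−180°, 180°]: 26.21°.
Δφ = 33.71 − -41.29 = 75.00°.
a = sin²(Δφ/2) + cos φ₁ · cos φ₂ · sin²(Δλ/2) = 0.402723.
c = 2·atan2(√a, √(1−a)) = 1.37499 rad → d = 6371·c ≈ 8760.09 km.

8760 km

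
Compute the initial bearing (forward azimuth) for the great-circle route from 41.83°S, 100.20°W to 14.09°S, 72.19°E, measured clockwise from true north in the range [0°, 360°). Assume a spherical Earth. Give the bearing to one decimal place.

Δλ = 72.19 − -100.20 = 172.39°.
θ = atan2( sin Δλ · cos φ₂ , cos φ₁ · sin φ₂ − sin φ₁ · cos φ₂ · cos Δλ )
  = atan2(0.12845, -0.82256) = 171.125° → normalised to [0°, 360°): 171.125°.

171.1°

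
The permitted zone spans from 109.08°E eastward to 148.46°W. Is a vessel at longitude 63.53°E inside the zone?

Band width going east from +109.08° to -148.46°: ((-148.46 − 109.08) mod 360) = 102.46°.
Offset of +63.53° east of the west edge: ((63.53 − 109.08) mod 360) = 314.45°.
314.45° > 102.46° ⇒ outside.

No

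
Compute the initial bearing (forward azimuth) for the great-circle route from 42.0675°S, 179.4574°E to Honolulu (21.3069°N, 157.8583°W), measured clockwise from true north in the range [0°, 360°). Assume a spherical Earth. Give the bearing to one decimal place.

Δλ = -157.8583 − 179.4574 = -337.3157°; wrapped into (−180°, 180°]: 22.6843°.
θ = atan2( sin Δλ · cos φ₂ , cos φ₁ · sin φ₂ − sin φ₁ · cos φ₂ · cos Δλ )
  = atan2(0.35929, 0.84567) = 23.019° → normalised to [0°, 360°): 23.019°.

23.0°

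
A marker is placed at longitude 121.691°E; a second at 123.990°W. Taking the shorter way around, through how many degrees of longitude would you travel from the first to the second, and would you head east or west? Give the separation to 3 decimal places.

Raw difference: -123.990 − 121.691 = -245.681°.
Normalise into (−180°, 180°]: -245.681° + 360° = 114.319°.
Positive ⇒ the second point lies to the east; separation 114.319°.

114.319° east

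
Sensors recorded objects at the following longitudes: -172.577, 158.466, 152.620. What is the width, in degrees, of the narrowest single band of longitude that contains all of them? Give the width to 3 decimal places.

34.803°

Sort the longitudes: -172.577°, +152.620°, +158.466°.
Eastward gaps between consecutive values (wrapping around): 325.197°, 5.846°, 28.957°.
Largest gap = 325.197° ⇒ minimal covering band is its complement: 360° − 325.197° = 34.803°.
Band runs from +152.620° eastward to -172.577°, crossing the antimeridian.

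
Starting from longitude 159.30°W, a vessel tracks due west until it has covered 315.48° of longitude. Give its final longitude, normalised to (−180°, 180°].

114.78°W

Start at -159.30°; shift −315.48° → -474.78°.
-474.78° lies outside (−180°, 180°]; add 360° → -114.78°.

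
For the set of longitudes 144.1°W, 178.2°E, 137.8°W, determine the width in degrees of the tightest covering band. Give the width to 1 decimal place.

44.0°

Sort the longitudes: -144.1°, -137.8°, +178.2°.
Eastward gaps between consecutive values (wrapping around): 6.3°, 316.0°, 37.7°.
Largest gap = 316.0° ⇒ minimal covering band is its complement: 360° − 316.0° = 44.0°.
Band runs from +178.2° eastward to -137.8°, crossing the antimeridian.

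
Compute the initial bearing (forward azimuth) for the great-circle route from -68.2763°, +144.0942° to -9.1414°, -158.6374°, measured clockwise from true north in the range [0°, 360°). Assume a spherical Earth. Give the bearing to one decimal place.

Δλ = -158.6374 − 144.0942 = -302.7316°; wrapped into (−180°, 180°]: 57.2684°.
θ = atan2( sin Δλ · cos φ₂ , cos φ₁ · sin φ₂ − sin φ₁ · cos φ₂ · cos Δλ )
  = atan2(0.83053, 0.43712) = 62.241° → normalised to [0°, 360°): 62.241°.

62.2°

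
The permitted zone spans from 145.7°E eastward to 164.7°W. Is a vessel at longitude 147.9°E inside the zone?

Yes

Band width going east from +145.7° to -164.7°: ((-164.7 − 145.7) mod 360) = 49.6°.
Offset of +147.9° east of the west edge: ((147.9 − 145.7) mod 360) = 2.2°.
2.2° ≤ 49.6° ⇒ inside.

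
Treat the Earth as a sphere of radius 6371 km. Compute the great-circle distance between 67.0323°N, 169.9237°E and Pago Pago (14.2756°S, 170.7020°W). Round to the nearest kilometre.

9179 km

Δλ = -170.7020 − 169.9237 = -340.6257°; wrapped into (−180°, 180°]: 19.3743°.
Δφ = -14.2756 − 67.0323 = -81.3079°.
a = sin²(Δφ/2) + cos φ₁ · cos φ₂ · sin²(Δλ/2) = 0.435145.
c = 2·atan2(√a, √(1−a)) = 1.44072 rad → d = 6371·c ≈ 9178.83 km.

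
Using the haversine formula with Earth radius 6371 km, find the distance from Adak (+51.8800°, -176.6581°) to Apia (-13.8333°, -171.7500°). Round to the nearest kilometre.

Δλ = -171.7500 − -176.6581 = 4.9081°.
Δφ = -13.8333 − 51.8800 = -65.7133°.
a = sin²(Δφ/2) + cos φ₁ · cos φ₂ · sin²(Δλ/2) = 0.295448.
c = 2·atan2(√a, √(1−a)) = 1.14932 rad → d = 6371·c ≈ 7322.34 km.

7322 km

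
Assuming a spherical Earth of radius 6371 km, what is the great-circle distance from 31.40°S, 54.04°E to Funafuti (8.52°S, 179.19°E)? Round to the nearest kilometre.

Δλ = 179.19 − 54.04 = 125.15°.
Δφ = -8.52 − -31.40 = 22.88°.
a = sin²(Δφ/2) + cos φ₁ · cos φ₂ · sin²(Δλ/2) = 0.704396.
c = 2·atan2(√a, √(1−a)) = 1.99193 rad → d = 6371·c ≈ 12690.57 km.

12691 km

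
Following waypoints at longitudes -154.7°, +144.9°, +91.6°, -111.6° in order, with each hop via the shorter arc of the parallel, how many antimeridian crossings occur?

2

Leg 1: -154.7° → +144.9°, shortest Δλ = -60.4° (west) — crosses 180°.
Leg 2: +144.9° → +91.6°, shortest Δλ = -53.3° (west) — does not cross 180°.
Leg 3: +91.6° → -111.6°, shortest Δλ = 156.8° (east) — crosses 180°.
Total crossings: 2.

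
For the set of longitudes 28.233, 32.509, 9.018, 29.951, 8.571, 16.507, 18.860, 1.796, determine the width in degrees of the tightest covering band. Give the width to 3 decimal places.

30.713°

Sort the longitudes: +1.796°, +8.571°, +9.018°, +16.507°, +18.860°, +28.233°, +29.951°, +32.509°.
Eastward gaps between consecutive values (wrapping around): 6.775°, 0.447°, 7.489°, 2.353°, 9.373°, 1.718°, 2.558°, 329.287°.
Largest gap = 329.287° ⇒ minimal covering band is its complement: 360° − 329.287° = 30.713°.
Band runs from +1.796° eastward to +32.509°.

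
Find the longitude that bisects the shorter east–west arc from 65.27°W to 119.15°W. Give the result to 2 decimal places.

92.21°W

Signed shortest Δλ from -65.27° to -119.15° is -53.88°.
Midpoint longitude = -65.27° + (-53.88°)/2 = -65.27° − 26.94° = -92.21°.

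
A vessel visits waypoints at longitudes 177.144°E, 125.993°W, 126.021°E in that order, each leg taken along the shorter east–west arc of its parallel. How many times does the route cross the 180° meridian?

Leg 1: +177.144° → -125.993°, shortest Δλ = 56.863° (east) — crosses 180°.
Leg 2: -125.993° → +126.021°, shortest Δλ = -107.986° (west) — crosses 180°.
Total crossings: 2.

2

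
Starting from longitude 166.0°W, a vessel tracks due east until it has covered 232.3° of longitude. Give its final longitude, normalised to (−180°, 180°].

66.3°E

Start at -166.0°; shift +232.3° → +66.3°.
+66.3° already lies in (−180°, 180°].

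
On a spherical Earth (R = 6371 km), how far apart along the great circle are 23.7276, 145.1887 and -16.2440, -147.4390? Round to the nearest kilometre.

8558 km

Δλ = -147.4390 − 145.1887 = -292.6277°; wrapped into (−180°, 180°]: 67.3723°.
Δφ = -16.2440 − 23.7276 = -39.9716°.
a = sin²(Δφ/2) + cos φ₁ · cos φ₂ · sin²(Δλ/2) = 0.387201.
c = 2·atan2(√a, √(1−a)) = 1.34324 rad → d = 6371·c ≈ 8557.78 km.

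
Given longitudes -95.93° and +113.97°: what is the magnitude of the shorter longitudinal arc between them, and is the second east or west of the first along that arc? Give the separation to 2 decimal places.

Raw difference: 113.97 − -95.93 = 209.9°.
Normalise into (−180°, 180°]: 209.9° − 360° = -150.1°.
Negative ⇒ the second point lies to the west; separation 150.10°.

150.10° west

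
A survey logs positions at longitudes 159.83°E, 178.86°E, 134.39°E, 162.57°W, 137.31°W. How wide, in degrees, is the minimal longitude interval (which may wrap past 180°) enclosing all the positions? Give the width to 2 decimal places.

88.30°

Sort the longitudes: -162.57°, -137.31°, +134.39°, +159.83°, +178.86°.
Eastward gaps between consecutive values (wrapping around): 25.26°, 271.70°, 25.44°, 19.03°, 18.57°.
Largest gap = 271.70° ⇒ minimal covering band is its complement: 360° − 271.70° = 88.30°.
Band runs from +134.39° eastward to -137.31°, crossing the antimeridian.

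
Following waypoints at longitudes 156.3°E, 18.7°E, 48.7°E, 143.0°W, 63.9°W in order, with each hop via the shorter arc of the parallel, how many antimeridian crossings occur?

1

Leg 1: +156.3° → +18.7°, shortest Δλ = -137.6° (west) — does not cross 180°.
Leg 2: +18.7° → +48.7°, shortest Δλ = 30.0° (east) — does not cross 180°.
Leg 3: +48.7° → -143.0°, shortest Δλ = 168.3° (east) — crosses 180°.
Leg 4: -143.0° → -63.9°, shortest Δλ = 79.1° (east) — does not cross 180°.
Total crossings: 1.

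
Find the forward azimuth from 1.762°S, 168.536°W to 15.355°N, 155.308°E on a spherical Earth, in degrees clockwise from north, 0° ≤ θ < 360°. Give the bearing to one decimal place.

Δλ = 155.308 − -168.536 = 323.844°; wrapped into (−180°, 180°]: -36.156°.
θ = atan2( sin Δλ · cos φ₂ , cos φ₁ · sin φ₂ − sin φ₁ · cos φ₂ · cos Δλ )
  = atan2(-0.56893, 0.28861) = -63.101° → normalised to [0°, 360°): 296.899°.

296.9°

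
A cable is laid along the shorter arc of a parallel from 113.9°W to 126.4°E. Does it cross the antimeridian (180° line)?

Naïve |126.4 − -113.9| = 240.3° > 180°, so the shorter arc goes the other way round — across 180°.
Signed shortest Δλ = ((126.4 − -113.9 + 180) mod 360) − 180 = -119.7°.
Going west by 119.7° from -113.9° passes through 180° before reaching +126.4°.

Yes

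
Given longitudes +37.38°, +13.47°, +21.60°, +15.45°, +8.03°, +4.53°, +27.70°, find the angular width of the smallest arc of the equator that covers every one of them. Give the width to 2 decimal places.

Sort the longitudes: +4.53°, +8.03°, +13.47°, +15.45°, +21.60°, +27.70°, +37.38°.
Eastward gaps between consecutive values (wrapping around): 3.50°, 5.44°, 1.98°, 6.15°, 6.10°, 9.68°, 327.15°.
Largest gap = 327.15° ⇒ minimal covering band is its complement: 360° − 327.15° = 32.85°.
Band runs from +4.53° eastward to +37.38°.

32.85°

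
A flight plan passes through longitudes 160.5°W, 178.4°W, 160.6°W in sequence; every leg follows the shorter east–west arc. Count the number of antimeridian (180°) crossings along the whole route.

0

Leg 1: -160.5° → -178.4°, shortest Δλ = -17.9° (west) — does not cross 180°.
Leg 2: -178.4° → -160.6°, shortest Δλ = 17.8° (east) — does not cross 180°.
Total crossings: 0.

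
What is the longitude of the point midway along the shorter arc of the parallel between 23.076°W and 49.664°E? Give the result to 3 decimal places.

Signed shortest Δλ from -23.076° to +49.664° is +72.740°.
Midpoint longitude = -23.076° + (+72.740°)/2 = -23.076° + 36.370° = +13.294°.

13.294°E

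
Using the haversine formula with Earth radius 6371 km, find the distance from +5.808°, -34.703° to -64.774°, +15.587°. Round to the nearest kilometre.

Δλ = 15.587 − -34.703 = 50.290°.
Δφ = -64.774 − 5.808 = -70.582°.
a = sin²(Δφ/2) + cos φ₁ · cos φ₂ · sin²(Δλ/2) = 0.410324.
c = 2·atan2(√a, √(1−a)) = 1.39047 rad → d = 6371·c ≈ 8858.68 km.

8859 km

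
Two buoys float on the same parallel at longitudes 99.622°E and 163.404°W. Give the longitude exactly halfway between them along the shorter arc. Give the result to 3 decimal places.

148.109°E

Signed shortest Δλ from +99.622° to -163.404° is +96.974°.
Midpoint longitude = +99.622° + (+96.974°)/2 = +99.622° + 48.487° = +148.109°.
(The naïve average (+99.622 + -163.404)/2 = -31.891° is on the wrong side of the globe.)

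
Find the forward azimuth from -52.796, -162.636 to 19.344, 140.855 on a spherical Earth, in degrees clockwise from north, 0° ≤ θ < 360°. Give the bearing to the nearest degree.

Δλ = 140.855 − -162.636 = 303.491°; wrapped into (−180°, 180°]: -56.509°.
θ = atan2( sin Δλ · cos φ₂ , cos φ₁ · sin φ₂ − sin φ₁ · cos φ₂ · cos Δλ )
  = atan2(-0.78689, 0.61498) = -51.991° → normalised to [0°, 360°): 308.009°.

308°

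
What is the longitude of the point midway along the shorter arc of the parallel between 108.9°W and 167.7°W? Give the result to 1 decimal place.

Signed shortest Δλ from -108.9° to -167.7° is -58.8°.
Midpoint longitude = -108.9° + (-58.8°)/2 = -108.9° − 29.4° = -138.3°.

138.3°W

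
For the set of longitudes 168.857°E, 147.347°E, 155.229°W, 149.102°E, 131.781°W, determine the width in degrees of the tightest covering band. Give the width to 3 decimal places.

80.872°

Sort the longitudes: -155.229°, -131.781°, +147.347°, +149.102°, +168.857°.
Eastward gaps between consecutive values (wrapping around): 23.448°, 279.128°, 1.755°, 19.755°, 35.914°.
Largest gap = 279.128° ⇒ minimal covering band is its complement: 360° − 279.128° = 80.872°.
Band runs from +147.347° eastward to -131.781°, crossing the antimeridian.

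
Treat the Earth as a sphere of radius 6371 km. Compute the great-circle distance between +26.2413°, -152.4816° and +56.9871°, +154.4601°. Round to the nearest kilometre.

5377 km

Δλ = 154.4601 − -152.4816 = 306.9417°; wrapped into (−180°, 180°]: -53.0583°.
Δφ = 56.9871 − 26.2413 = 30.7458°.
a = sin²(Δφ/2) + cos φ₁ · cos φ₂ · sin²(Δλ/2) = 0.167769.
c = 2·atan2(√a, √(1−a)) = 0.84402 rad → d = 6371·c ≈ 5377.26 km.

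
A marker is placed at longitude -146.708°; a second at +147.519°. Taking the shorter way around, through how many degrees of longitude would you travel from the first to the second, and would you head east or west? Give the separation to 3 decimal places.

65.773° west

Raw difference: 147.519 − -146.708 = 294.227°.
Normalise into (−180°, 180°]: 294.227° − 360° = -65.773°.
Negative ⇒ the second point lies to the west; separation 65.773°.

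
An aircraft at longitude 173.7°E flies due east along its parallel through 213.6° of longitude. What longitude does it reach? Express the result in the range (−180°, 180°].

27.3°E

Start at +173.7°; shift +213.6° → +387.3°.
+387.3° lies outside (−180°, 180°]; subtract 360° → +27.3°.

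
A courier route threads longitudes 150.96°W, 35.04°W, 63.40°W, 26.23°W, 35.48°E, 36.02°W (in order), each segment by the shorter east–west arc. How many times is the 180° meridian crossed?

0

Leg 1: -150.96° → -35.04°, shortest Δλ = 115.92° (east) — does not cross 180°.
Leg 2: -35.04° → -63.40°, shortest Δλ = -28.36° (west) — does not cross 180°.
Leg 3: -63.40° → -26.23°, shortest Δλ = 37.17° (east) — does not cross 180°.
Leg 4: -26.23° → +35.48°, shortest Δλ = 61.71° (east) — does not cross 180°.
Leg 5: +35.48° → -36.02°, shortest Δλ = -71.5° (west) — does not cross 180°.
Total crossings: 0.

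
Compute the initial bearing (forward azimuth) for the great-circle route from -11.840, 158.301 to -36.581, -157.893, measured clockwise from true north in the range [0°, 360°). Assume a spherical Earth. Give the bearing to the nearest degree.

130°

Δλ = -157.893 − 158.301 = -316.194°; wrapped into (−180°, 180°]: 43.806°.
θ = atan2( sin Δλ · cos φ₂ , cos φ₁ · sin φ₂ − sin φ₁ · cos φ₂ · cos Δλ )
  = atan2(0.55586, -0.46437) = 129.876° → normalised to [0°, 360°): 129.876°.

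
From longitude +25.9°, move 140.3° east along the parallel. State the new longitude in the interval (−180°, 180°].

Start at +25.9°; shift +140.3° → +166.2°.
+166.2° already lies in (−180°, 180°].

+166.2°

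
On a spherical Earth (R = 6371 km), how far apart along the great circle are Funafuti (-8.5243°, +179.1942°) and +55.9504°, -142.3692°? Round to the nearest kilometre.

7993 km

Δλ = -142.3692 − 179.1942 = -321.5634°; wrapped into (−180°, 180°]: 38.4366°.
Δφ = 55.9504 − -8.5243 = 64.4747°.
a = sin²(Δφ/2) + cos φ₁ · cos φ₂ · sin²(Δλ/2) = 0.344542.
c = 2·atan2(√a, √(1−a)) = 1.25464 rad → d = 6371·c ≈ 7993.31 km.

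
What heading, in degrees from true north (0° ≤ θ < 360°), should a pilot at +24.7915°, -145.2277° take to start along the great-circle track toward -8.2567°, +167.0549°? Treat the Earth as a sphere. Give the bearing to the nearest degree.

Δλ = 167.0549 − -145.2277 = 312.2826°; wrapped into (−180°, 180°]: -47.7174°.
θ = atan2( sin Δλ · cos φ₂ , cos φ₁ · sin φ₂ − sin φ₁ · cos φ₂ · cos Δλ )
  = atan2(-0.73217, -0.40956) = -119.222° → normalised to [0°, 360°): 240.778°.

241°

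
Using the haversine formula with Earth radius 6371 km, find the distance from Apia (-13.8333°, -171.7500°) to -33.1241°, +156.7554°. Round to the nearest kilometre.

3837 km

Δλ = 156.7554 − -171.7500 = 328.5054°; wrapped into (−180°, 180°]: -31.4946°.
Δφ = -33.1241 − -13.8333 = -19.2908°.
a = sin²(Δφ/2) + cos φ₁ · cos φ₂ · sin²(Δλ/2) = 0.087969.
c = 2·atan2(√a, √(1−a)) = 0.60225 rad → d = 6371·c ≈ 3836.95 km.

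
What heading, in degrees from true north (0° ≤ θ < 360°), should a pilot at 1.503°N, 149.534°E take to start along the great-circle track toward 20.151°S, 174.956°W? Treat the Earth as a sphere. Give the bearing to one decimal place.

123.8°

Δλ = -174.956 − 149.534 = -324.490°; wrapped into (−180°, 180°]: 35.510°.
θ = atan2( sin Δλ · cos φ₂ , cos φ₁ · sin φ₂ − sin φ₁ · cos φ₂ · cos Δλ )
  = atan2(0.54529, -0.36442) = 123.755° → normalised to [0°, 360°): 123.755°.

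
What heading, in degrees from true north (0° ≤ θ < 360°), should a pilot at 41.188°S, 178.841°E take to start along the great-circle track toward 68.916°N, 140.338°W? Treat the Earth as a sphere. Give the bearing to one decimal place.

Δλ = -140.338 − 178.841 = -319.179°; wrapped into (−180°, 180°]: 40.821°.
θ = atan2( sin Δλ · cos φ₂ , cos φ₁ · sin φ₂ − sin φ₁ · cos φ₂ · cos Δλ )
  = atan2(0.23516, 0.88145) = 14.938° → normalised to [0°, 360°): 14.938°.

14.9°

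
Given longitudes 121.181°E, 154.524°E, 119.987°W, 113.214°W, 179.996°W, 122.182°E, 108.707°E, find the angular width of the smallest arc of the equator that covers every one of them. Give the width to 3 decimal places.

Sort the longitudes: -179.996°, -119.987°, -113.214°, +108.707°, +121.181°, +122.182°, +154.524°.
Eastward gaps between consecutive values (wrapping around): 60.009°, 6.773°, 221.921°, 12.474°, 1.001°, 32.342°, 25.480°.
Largest gap = 221.921° ⇒ minimal covering band is its complement: 360° − 221.921° = 138.079°.
Band runs from +108.707° eastward to -113.214°, crossing the antimeridian.

138.079°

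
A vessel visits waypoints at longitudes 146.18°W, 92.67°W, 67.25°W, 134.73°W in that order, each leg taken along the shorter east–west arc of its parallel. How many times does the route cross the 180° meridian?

Leg 1: -146.18° → -92.67°, shortest Δλ = 53.51° (east) — does not cross 180°.
Leg 2: -92.67° → -67.25°, shortest Δλ = 25.42° (east) — does not cross 180°.
Leg 3: -67.25° → -134.73°, shortest Δλ = -67.48° (west) — does not cross 180°.
Total crossings: 0.

0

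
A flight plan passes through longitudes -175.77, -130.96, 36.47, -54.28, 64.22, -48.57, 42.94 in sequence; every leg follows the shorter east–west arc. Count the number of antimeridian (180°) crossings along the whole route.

0

Leg 1: -175.77° → -130.96°, shortest Δλ = 44.81° (east) — does not cross 180°.
Leg 2: -130.96° → +36.47°, shortest Δλ = 167.43° (east) — does not cross 180°.
Leg 3: +36.47° → -54.28°, shortest Δλ = -90.75° (west) — does not cross 180°.
Leg 4: -54.28° → +64.22°, shortest Δλ = 118.5° (east) — does not cross 180°.
Leg 5: +64.22° → -48.57°, shortest Δλ = -112.79° (west) — does not cross 180°.
Leg 6: -48.57° → +42.94°, shortest Δλ = 91.51° (east) — does not cross 180°.
Total crossings: 0.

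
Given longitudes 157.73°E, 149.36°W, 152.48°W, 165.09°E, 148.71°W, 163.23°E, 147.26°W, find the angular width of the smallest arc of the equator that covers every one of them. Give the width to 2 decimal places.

55.01°

Sort the longitudes: -152.48°, -149.36°, -148.71°, -147.26°, +157.73°, +163.23°, +165.09°.
Eastward gaps between consecutive values (wrapping around): 3.12°, 0.65°, 1.45°, 304.99°, 5.50°, 1.86°, 42.43°.
Largest gap = 304.99° ⇒ minimal covering band is its complement: 360° − 304.99° = 55.01°.
Band runs from +157.73° eastward to -147.26°, crossing the antimeridian.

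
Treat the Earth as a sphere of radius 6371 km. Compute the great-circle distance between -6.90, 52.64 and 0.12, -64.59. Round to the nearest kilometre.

13013 km

Δλ = -64.59 − 52.64 = -117.23°.
Δφ = 0.12 − -6.90 = 7.02°.
a = sin²(Δφ/2) + cos φ₁ · cos φ₂ · sin²(Δλ/2) = 0.727250.
c = 2·atan2(√a, √(1−a)) = 2.04261 rad → d = 6371·c ≈ 13013.45 km.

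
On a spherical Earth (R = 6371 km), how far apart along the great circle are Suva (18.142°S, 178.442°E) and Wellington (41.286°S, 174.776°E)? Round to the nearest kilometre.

Δλ = 174.776 − 178.442 = -3.666°.
Δφ = -41.286 − -18.142 = -23.144°.
a = sin²(Δφ/2) + cos φ₁ · cos φ₂ · sin²(Δλ/2) = 0.040971.
c = 2·atan2(√a, √(1−a)) = 0.40764 rad → d = 6371·c ≈ 2597.08 km.

2597 km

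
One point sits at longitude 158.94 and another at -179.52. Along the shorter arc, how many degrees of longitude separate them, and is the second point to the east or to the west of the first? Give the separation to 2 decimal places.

21.54° east

Raw difference: -179.52 − 158.94 = -338.46°.
Normalise into (−180°, 180°]: -338.46° + 360° = 21.54°.
Positive ⇒ the second point lies to the east; separation 21.54°.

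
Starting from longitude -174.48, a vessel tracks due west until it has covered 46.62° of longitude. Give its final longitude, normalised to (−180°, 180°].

Start at -174.48°; shift −46.62° → -221.10°.
-221.10° lies outside (−180°, 180°]; add 360° → +138.90°.

+138.90°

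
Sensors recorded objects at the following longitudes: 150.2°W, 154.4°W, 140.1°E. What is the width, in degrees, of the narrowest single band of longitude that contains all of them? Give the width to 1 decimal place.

Sort the longitudes: -154.4°, -150.2°, +140.1°.
Eastward gaps between consecutive values (wrapping around): 4.2°, 290.3°, 65.5°.
Largest gap = 290.3° ⇒ minimal covering band is its complement: 360° − 290.3° = 69.7°.
Band runs from +140.1° eastward to -150.2°, crossing the antimeridian.

69.7°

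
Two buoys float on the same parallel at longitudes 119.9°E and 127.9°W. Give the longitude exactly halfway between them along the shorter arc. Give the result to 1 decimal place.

176.0°E

Signed shortest Δλ from +119.9° to -127.9° is +112.2°.
Midpoint longitude = +119.9° + (+112.2°)/2 = +119.9° + 56.1° = +176.0°.
(The naïve average (+119.9 + -127.9)/2 = -4.0° is on the wrong side of the globe.)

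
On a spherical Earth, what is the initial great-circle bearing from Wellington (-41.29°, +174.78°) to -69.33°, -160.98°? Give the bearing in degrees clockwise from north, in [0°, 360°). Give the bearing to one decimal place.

Δλ = -160.98 − 174.78 = -335.76°; wrapped into (−180°, 180°]: 24.24°.
θ = atan2( sin Δλ · cos φ₂ , cos φ₁ · sin φ₂ − sin φ₁ · cos φ₂ · cos Δλ )
  = atan2(0.14492, -0.49062) = 163.544° → normalised to [0°, 360°): 163.544°.

163.5°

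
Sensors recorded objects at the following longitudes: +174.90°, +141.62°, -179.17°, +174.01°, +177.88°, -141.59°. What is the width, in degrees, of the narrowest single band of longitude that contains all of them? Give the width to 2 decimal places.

Sort the longitudes: -179.17°, -141.59°, +141.62°, +174.01°, +174.90°, +177.88°.
Eastward gaps between consecutive values (wrapping around): 37.58°, 283.21°, 32.39°, 0.89°, 2.98°, 2.95°.
Largest gap = 283.21° ⇒ minimal covering band is its complement: 360° − 283.21° = 76.79°.
Band runs from +141.62° eastward to -141.59°, crossing the antimeridian.

76.79°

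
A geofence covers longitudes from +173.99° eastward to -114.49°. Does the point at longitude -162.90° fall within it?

Yes

Band width going east from +173.99° to -114.49°: ((-114.49 − 173.99) mod 360) = 71.52°.
Offset of -162.90° east of the west edge: ((-162.90 − 173.99) mod 360) = 23.11°.
23.11° ≤ 71.52° ⇒ inside.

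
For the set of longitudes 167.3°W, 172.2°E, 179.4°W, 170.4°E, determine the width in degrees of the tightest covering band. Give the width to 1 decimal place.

22.3°

Sort the longitudes: -179.4°, -167.3°, +170.4°, +172.2°.
Eastward gaps between consecutive values (wrapping around): 12.1°, 337.7°, 1.8°, 8.4°.
Largest gap = 337.7° ⇒ minimal covering band is its complement: 360° − 337.7° = 22.3°.
Band runs from +170.4° eastward to -167.3°, crossing the antimeridian.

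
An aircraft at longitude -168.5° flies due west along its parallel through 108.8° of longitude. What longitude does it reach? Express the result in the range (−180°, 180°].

Start at -168.5°; shift −108.8° → -277.3°.
-277.3° lies outside (−180°, 180°]; add 360° → +82.7°.

+82.7°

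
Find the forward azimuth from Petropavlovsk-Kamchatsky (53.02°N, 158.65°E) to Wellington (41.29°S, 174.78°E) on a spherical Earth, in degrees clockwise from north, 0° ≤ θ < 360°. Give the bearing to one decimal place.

167.9°

Δλ = 174.78 − 158.65 = 16.13°.
θ = atan2( sin Δλ · cos φ₂ , cos φ₁ · sin φ₂ − sin φ₁ · cos φ₂ · cos Δλ )
  = atan2(0.20875, -0.97354) = 167.898° → normalised to [0°, 360°): 167.898°.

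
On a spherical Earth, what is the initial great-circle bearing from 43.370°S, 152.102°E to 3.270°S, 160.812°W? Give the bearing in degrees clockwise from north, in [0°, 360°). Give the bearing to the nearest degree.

60°

Δλ = -160.812 − 152.102 = -312.914°; wrapped into (−180°, 180°]: 47.086°.
θ = atan2( sin Δλ · cos φ₂ , cos φ₁ · sin φ₂ − sin φ₁ · cos φ₂ · cos Δλ )
  = atan2(0.73118, 0.42535) = 59.812° → normalised to [0°, 360°): 59.812°.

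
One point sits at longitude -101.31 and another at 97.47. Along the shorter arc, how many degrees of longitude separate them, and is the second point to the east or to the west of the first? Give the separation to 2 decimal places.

Raw difference: 97.47 − -101.31 = 198.78°.
Normalise into (−180°, 180°]: 198.78° − 360° = -161.22°.
Negative ⇒ the second point lies to the west; separation 161.22°.

161.22° west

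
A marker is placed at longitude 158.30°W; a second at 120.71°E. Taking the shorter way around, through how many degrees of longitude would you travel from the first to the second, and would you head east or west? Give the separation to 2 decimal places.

80.99° west

Raw difference: 120.71 − -158.30 = 279.01°.
Normalise into (−180°, 180°]: 279.01° − 360° = -80.99°.
Negative ⇒ the second point lies to the west; separation 80.99°.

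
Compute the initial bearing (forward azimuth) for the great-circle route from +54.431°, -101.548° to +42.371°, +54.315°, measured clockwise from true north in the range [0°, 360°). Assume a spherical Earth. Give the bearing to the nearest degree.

18°

Δλ = 54.315 − -101.548 = 155.863°.
θ = atan2( sin Δλ · cos φ₂ , cos φ₁ · sin φ₂ − sin φ₁ · cos φ₂ · cos Δλ )
  = atan2(0.30211, 0.94042) = 17.810° → normalised to [0°, 360°): 17.810°.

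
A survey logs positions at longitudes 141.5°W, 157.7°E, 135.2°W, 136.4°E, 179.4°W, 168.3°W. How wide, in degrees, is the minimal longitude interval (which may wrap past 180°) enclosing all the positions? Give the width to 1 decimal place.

Sort the longitudes: -179.4°, -168.3°, -141.5°, -135.2°, +136.4°, +157.7°.
Eastward gaps between consecutive values (wrapping around): 11.1°, 26.8°, 6.3°, 271.6°, 21.3°, 22.9°.
Largest gap = 271.6° ⇒ minimal covering band is its complement: 360° − 271.6° = 88.4°.
Band runs from +136.4° eastward to -135.2°, crossing the antimeridian.

88.4°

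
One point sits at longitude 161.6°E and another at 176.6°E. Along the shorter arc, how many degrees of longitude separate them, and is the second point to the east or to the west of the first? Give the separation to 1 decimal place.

15.0° east

Raw difference: 176.6 − 161.6 = 15.0°.
Normalise into (−180°, 180°]: 15.0° stays 15.0°.
Positive ⇒ the second point lies to the east; separation 15.0°.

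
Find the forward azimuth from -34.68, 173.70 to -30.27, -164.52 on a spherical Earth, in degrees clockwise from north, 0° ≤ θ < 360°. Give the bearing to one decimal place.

Δλ = -164.52 − 173.70 = -338.22°; wrapped into (−180°, 180°]: 21.78°.
θ = atan2( sin Δλ · cos φ₂ , cos φ₁ · sin φ₂ − sin φ₁ · cos φ₂ · cos Δλ )
  = atan2(0.32046, 0.04181) = 82.566° → normalised to [0°, 360°): 82.566°.

82.6°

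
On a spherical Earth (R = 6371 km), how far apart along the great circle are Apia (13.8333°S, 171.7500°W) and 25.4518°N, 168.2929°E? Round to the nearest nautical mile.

Δλ = 168.2929 − -171.7500 = 340.0429°; wrapped into (−180°, 180°]: -19.9571°.
Δφ = 25.4518 − -13.8333 = 39.2851°.
a = sin²(Δφ/2) + cos φ₁ · cos φ₂ · sin²(Δλ/2) = 0.139323.
c = 2·atan2(√a, √(1−a)) = 0.76504 rad → d = 6371·c ≈ 4874.07 km ≈ 2631.79 nmi.

2632 nmi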